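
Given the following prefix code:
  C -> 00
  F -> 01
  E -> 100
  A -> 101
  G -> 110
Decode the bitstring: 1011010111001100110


Decoding step by step:
Bits 101 -> A
Bits 101 -> A
Bits 01 -> F
Bits 110 -> G
Bits 01 -> F
Bits 100 -> E
Bits 110 -> G


Decoded message: AAFGFEG


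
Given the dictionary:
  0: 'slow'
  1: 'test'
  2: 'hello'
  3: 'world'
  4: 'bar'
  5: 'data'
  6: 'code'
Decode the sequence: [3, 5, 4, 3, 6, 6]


Look up each index in the dictionary:
  3 -> 'world'
  5 -> 'data'
  4 -> 'bar'
  3 -> 'world'
  6 -> 'code'
  6 -> 'code'

Decoded: "world data bar world code code"


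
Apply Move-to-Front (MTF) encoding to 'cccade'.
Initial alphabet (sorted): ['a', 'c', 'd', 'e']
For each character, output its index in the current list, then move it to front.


MTF encoding:
'c': index 1 in ['a', 'c', 'd', 'e'] -> ['c', 'a', 'd', 'e']
'c': index 0 in ['c', 'a', 'd', 'e'] -> ['c', 'a', 'd', 'e']
'c': index 0 in ['c', 'a', 'd', 'e'] -> ['c', 'a', 'd', 'e']
'a': index 1 in ['c', 'a', 'd', 'e'] -> ['a', 'c', 'd', 'e']
'd': index 2 in ['a', 'c', 'd', 'e'] -> ['d', 'a', 'c', 'e']
'e': index 3 in ['d', 'a', 'c', 'e'] -> ['e', 'd', 'a', 'c']


Output: [1, 0, 0, 1, 2, 3]


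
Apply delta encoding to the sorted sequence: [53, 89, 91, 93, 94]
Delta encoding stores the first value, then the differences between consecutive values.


First value: 53
Deltas:
  89 - 53 = 36
  91 - 89 = 2
  93 - 91 = 2
  94 - 93 = 1


Delta encoded: [53, 36, 2, 2, 1]


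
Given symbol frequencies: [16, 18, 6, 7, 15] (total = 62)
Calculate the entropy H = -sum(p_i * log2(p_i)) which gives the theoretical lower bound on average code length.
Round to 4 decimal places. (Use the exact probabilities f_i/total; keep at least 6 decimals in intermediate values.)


Per-symbol terms -p_i * log2(p_i) with p_i = f_i/62:
  p = 16/62 = 0.258065: log2(p) = -1.954196, -p*log2(p) = 0.504309
  p = 18/62 = 0.290323: log2(p) = -1.784271, -p*log2(p) = 0.518014
  p = 6/62 = 0.096774: log2(p) = -3.369234, -p*log2(p) = 0.326055
  p = 7/62 = 0.112903: log2(p) = -3.146841, -p*log2(p) = 0.355289
  p = 15/62 = 0.241935: log2(p) = -2.047306, -p*log2(p) = 0.495316
H = 0.504309 + 0.518014 + 0.326055 + 0.355289 + 0.495316 = 2.198983

H = 2.199 bits/symbol


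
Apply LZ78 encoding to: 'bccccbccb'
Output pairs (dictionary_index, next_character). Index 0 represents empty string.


LZ78 encoding steps:
Dictionary: {0: ''}
Step 1: w='' (idx 0), next='b' -> output (0, 'b'), add 'b' as idx 1
Step 2: w='' (idx 0), next='c' -> output (0, 'c'), add 'c' as idx 2
Step 3: w='c' (idx 2), next='c' -> output (2, 'c'), add 'cc' as idx 3
Step 4: w='c' (idx 2), next='b' -> output (2, 'b'), add 'cb' as idx 4
Step 5: w='cc' (idx 3), next='b' -> output (3, 'b'), add 'ccb' as idx 5


Encoded: [(0, 'b'), (0, 'c'), (2, 'c'), (2, 'b'), (3, 'b')]


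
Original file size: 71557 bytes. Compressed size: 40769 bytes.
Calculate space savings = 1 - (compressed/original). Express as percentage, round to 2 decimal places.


ratio = compressed/original = 40769/71557 = 0.569742
savings = 1 - ratio = 1 - 0.569742 = 0.430258
as a percentage: 0.430258 * 100 = 43.03%

Space savings = 1 - 40769/71557 = 43.03%


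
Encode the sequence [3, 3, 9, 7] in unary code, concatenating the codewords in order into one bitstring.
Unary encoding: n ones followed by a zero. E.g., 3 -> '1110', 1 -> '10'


Encode each number as n ones followed by a terminating 0:
  3 -> 1110 (4 bits)
  3 -> 1110 (4 bits)
  9 -> 1111111110 (10 bits)
  7 -> 11111110 (8 bits)
Total length = 4 + 4 + 10 + 8 = 26 bits.

Unary([3, 3, 9, 7]) = 11101110111111111011111110 (26 bits)


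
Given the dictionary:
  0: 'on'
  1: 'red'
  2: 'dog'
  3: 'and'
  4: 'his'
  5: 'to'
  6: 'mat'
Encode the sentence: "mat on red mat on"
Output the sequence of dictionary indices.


Look up each word in the dictionary:
  'mat' -> 6
  'on' -> 0
  'red' -> 1
  'mat' -> 6
  'on' -> 0

Encoded: [6, 0, 1, 6, 0]


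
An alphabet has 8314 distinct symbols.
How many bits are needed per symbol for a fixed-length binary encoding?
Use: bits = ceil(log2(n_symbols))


log2(8314) = 13.0213
Bracket: 2^13 = 8192 < 8314 <= 2^14 = 16384
So ceil(log2(8314)) = 14

bits = ceil(log2(8314)) = ceil(13.0213) = 14 bits


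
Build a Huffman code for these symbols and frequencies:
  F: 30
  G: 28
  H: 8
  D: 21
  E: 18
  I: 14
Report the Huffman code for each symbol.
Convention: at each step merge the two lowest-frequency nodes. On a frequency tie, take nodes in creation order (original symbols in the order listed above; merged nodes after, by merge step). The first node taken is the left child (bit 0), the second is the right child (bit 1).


Huffman tree construction:
Step 1: Merge H(8) + I(14) = 22
Step 2: Merge E(18) + D(21) = 39
Step 3: Merge (H+I)(22) + G(28) = 50
Step 4: Merge F(30) + (E+D)(39) = 69
Step 5: Merge ((H+I)+G)(50) + (F+(E+D))(69) = 119
Read each symbol's code off the tree from the root (left child = 0, right child = 1).

Codes:
  F: 10 (length 2)
  G: 01 (length 2)
  H: 000 (length 3)
  D: 111 (length 3)
  E: 110 (length 3)
  I: 001 (length 3)
Average code length: 299/119 = 2.5126 bits/symbol


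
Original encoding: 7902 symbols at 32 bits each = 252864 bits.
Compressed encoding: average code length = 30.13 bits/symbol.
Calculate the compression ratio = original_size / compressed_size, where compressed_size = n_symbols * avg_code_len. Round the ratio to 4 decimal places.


original_size = n_symbols * orig_bits = 7902 * 32 = 252864 bits
compressed_size = n_symbols * avg_code_len = 7902 * 30.13 = 238087.26 bits
ratio = original_size / compressed_size = 252864 / 238087.26 = 1.0621

Compression ratio = 1.0621


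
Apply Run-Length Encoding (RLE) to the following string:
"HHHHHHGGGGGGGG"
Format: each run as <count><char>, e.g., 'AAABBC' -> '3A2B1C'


Scanning runs left to right:
  i=0: run of 'H' x 6 -> '6H'
  i=6: run of 'G' x 8 -> '8G'

RLE = 6H8G


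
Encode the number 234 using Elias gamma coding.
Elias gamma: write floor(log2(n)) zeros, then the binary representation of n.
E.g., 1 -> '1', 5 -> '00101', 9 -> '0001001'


num_bits = floor(log2(234)) + 1 = 8
leading_zeros = num_bits - 1 = 7
binary(234) = 11101010

Elias gamma(234) = '0000000' + '11101010' = 000000011101010 (15 bits)


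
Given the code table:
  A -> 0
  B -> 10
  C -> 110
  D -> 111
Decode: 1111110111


Decoding:
111 -> D
111 -> D
0 -> A
111 -> D


Result: DDAD


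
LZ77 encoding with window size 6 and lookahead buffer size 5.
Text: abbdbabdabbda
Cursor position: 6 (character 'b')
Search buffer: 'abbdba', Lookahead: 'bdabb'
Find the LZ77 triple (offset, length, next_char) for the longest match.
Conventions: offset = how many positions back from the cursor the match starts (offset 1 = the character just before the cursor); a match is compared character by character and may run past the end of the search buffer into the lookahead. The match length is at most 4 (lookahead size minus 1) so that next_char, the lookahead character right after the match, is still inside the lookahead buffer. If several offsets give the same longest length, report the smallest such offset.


Try each offset into the search buffer:
  offset=1 (pos 5, char 'a'): match length 0
  offset=2 (pos 4, char 'b'): match length 1
  offset=3 (pos 3, char 'd'): match length 0
  offset=4 (pos 2, char 'b'): match length 2
  offset=5 (pos 1, char 'b'): match length 1
  offset=6 (pos 0, char 'a'): match length 0
Longest match has length 2 at offset 4.
next_char = character at position 6 + 2 = 8 -> 'a'

Best match: offset=4, length=2 (matching 'bd' starting at position 2)
LZ77 triple: (4, 2, 'a')


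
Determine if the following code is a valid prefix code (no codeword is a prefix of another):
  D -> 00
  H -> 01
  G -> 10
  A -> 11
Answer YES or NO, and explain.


Checking each pair (does one codeword prefix another?):
  D='00' vs H='01': no prefix
  D='00' vs G='10': no prefix
  D='00' vs A='11': no prefix
  H='01' vs D='00': no prefix
  H='01' vs G='10': no prefix
  H='01' vs A='11': no prefix
  G='10' vs D='00': no prefix
  G='10' vs H='01': no prefix
  G='10' vs A='11': no prefix
  A='11' vs D='00': no prefix
  A='11' vs H='01': no prefix
  A='11' vs G='10': no prefix
No violation found over all pairs.

YES -- this is a valid prefix code. No codeword is a prefix of any other codeword.


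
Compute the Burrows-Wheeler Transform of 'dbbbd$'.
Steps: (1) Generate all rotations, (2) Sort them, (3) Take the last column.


Rotations (sorted):
  0: $dbbbd -> last char: d
  1: bbbd$d -> last char: d
  2: bbd$db -> last char: b
  3: bd$dbb -> last char: b
  4: d$dbbb -> last char: b
  5: dbbbd$ -> last char: $


BWT = ddbbb$


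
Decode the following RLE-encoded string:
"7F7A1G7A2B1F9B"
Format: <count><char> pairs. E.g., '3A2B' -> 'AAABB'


Expanding each <count><char> pair:
  7F -> 'FFFFFFF'
  7A -> 'AAAAAAA'
  1G -> 'G'
  7A -> 'AAAAAAA'
  2B -> 'BB'
  1F -> 'F'
  9B -> 'BBBBBBBBB'

Decoded = FFFFFFFAAAAAAAGAAAAAAABBFBBBBBBBBB


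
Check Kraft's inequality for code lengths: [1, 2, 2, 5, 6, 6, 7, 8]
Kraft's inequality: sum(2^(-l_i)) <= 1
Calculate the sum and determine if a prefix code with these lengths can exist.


Sum = 2^(-1) + 2^(-2) + 2^(-2) + 2^(-5) + 2^(-6) + 2^(-6) + 2^(-7) + 2^(-8)
    = 0.5 + 0.25 + 0.25 + 0.03125 + 0.015625 + 0.015625 + 0.0078125 + 0.00390625
    = 275/256 = 1.07421875
Since 1.07421875 > 1, Kraft's inequality is NOT satisfied.
A prefix code with these lengths CANNOT exist.

Kraft sum = 1.07421875. Not satisfied.


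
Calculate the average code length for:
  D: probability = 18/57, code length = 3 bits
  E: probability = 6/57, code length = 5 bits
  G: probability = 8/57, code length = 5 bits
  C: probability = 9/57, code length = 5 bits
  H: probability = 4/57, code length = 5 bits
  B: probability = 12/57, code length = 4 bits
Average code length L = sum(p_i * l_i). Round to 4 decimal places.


Weighted contributions p_i * l_i:
  D: (18/57) * 3 = 54/57
  E: (6/57) * 5 = 30/57
  G: (8/57) * 5 = 40/57
  C: (9/57) * 5 = 45/57
  H: (4/57) * 5 = 20/57
  B: (12/57) * 4 = 48/57
Sum = (54 + 30 + 40 + 45 + 20 + 48)/57 = 237/57

L = 237/57 = 4.1579 bits/symbol


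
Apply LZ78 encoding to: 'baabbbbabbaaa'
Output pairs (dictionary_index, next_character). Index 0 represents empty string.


LZ78 encoding steps:
Dictionary: {0: ''}
Step 1: w='' (idx 0), next='b' -> output (0, 'b'), add 'b' as idx 1
Step 2: w='' (idx 0), next='a' -> output (0, 'a'), add 'a' as idx 2
Step 3: w='a' (idx 2), next='b' -> output (2, 'b'), add 'ab' as idx 3
Step 4: w='b' (idx 1), next='b' -> output (1, 'b'), add 'bb' as idx 4
Step 5: w='b' (idx 1), next='a' -> output (1, 'a'), add 'ba' as idx 5
Step 6: w='bb' (idx 4), next='a' -> output (4, 'a'), add 'bba' as idx 6
Step 7: w='a' (idx 2), next='a' -> output (2, 'a'), add 'aa' as idx 7


Encoded: [(0, 'b'), (0, 'a'), (2, 'b'), (1, 'b'), (1, 'a'), (4, 'a'), (2, 'a')]


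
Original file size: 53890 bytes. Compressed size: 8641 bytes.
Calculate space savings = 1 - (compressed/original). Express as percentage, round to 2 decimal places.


ratio = compressed/original = 8641/53890 = 0.160345
savings = 1 - ratio = 1 - 0.160345 = 0.839655
as a percentage: 0.839655 * 100 = 83.97%

Space savings = 1 - 8641/53890 = 83.97%


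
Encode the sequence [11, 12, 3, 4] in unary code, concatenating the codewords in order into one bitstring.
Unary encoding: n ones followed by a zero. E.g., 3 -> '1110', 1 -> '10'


Encode each number as n ones followed by a terminating 0:
  11 -> 111111111110 (12 bits)
  12 -> 1111111111110 (13 bits)
  3 -> 1110 (4 bits)
  4 -> 11110 (5 bits)
Total length = 12 + 13 + 4 + 5 = 34 bits.

Unary([11, 12, 3, 4]) = 1111111111101111111111110111011110 (34 bits)


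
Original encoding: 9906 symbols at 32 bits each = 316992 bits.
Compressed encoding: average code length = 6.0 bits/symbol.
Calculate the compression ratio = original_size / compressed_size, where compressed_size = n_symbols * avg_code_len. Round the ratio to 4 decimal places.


original_size = n_symbols * orig_bits = 9906 * 32 = 316992 bits
compressed_size = n_symbols * avg_code_len = 9906 * 6.0 = 59436.0 bits
ratio = original_size / compressed_size = 316992 / 59436.0 = 5.3333

Compression ratio = 5.3333


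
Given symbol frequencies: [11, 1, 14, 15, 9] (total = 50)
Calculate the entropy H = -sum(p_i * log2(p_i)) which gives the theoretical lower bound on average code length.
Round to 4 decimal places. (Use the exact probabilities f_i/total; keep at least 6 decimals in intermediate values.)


Per-symbol terms -p_i * log2(p_i) with p_i = f_i/50:
  p = 11/50 = 0.220000: log2(p) = -2.184425, -p*log2(p) = 0.480573
  p = 1/50 = 0.020000: log2(p) = -5.643856, -p*log2(p) = 0.112877
  p = 14/50 = 0.280000: log2(p) = -1.836501, -p*log2(p) = 0.514220
  p = 15/50 = 0.300000: log2(p) = -1.736966, -p*log2(p) = 0.521090
  p = 9/50 = 0.180000: log2(p) = -2.473931, -p*log2(p) = 0.445308
H = 0.480573 + 0.112877 + 0.514220 + 0.521090 + 0.445308 = 2.074068

H = 2.0741 bits/symbol


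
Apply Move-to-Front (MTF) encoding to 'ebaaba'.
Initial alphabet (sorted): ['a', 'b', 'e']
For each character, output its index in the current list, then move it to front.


MTF encoding:
'e': index 2 in ['a', 'b', 'e'] -> ['e', 'a', 'b']
'b': index 2 in ['e', 'a', 'b'] -> ['b', 'e', 'a']
'a': index 2 in ['b', 'e', 'a'] -> ['a', 'b', 'e']
'a': index 0 in ['a', 'b', 'e'] -> ['a', 'b', 'e']
'b': index 1 in ['a', 'b', 'e'] -> ['b', 'a', 'e']
'a': index 1 in ['b', 'a', 'e'] -> ['a', 'b', 'e']


Output: [2, 2, 2, 0, 1, 1]


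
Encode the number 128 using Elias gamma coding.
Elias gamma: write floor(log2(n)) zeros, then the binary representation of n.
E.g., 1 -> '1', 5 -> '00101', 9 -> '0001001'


num_bits = floor(log2(128)) + 1 = 8
leading_zeros = num_bits - 1 = 7
binary(128) = 10000000

Elias gamma(128) = '0000000' + '10000000' = 000000010000000 (15 bits)


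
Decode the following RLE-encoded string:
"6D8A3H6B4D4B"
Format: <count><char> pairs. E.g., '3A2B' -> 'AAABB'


Expanding each <count><char> pair:
  6D -> 'DDDDDD'
  8A -> 'AAAAAAAA'
  3H -> 'HHH'
  6B -> 'BBBBBB'
  4D -> 'DDDD'
  4B -> 'BBBB'

Decoded = DDDDDDAAAAAAAAHHHBBBBBBDDDDBBBB


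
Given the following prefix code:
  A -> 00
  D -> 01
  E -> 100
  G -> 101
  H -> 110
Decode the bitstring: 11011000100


Decoding step by step:
Bits 110 -> H
Bits 110 -> H
Bits 00 -> A
Bits 100 -> E


Decoded message: HHAE


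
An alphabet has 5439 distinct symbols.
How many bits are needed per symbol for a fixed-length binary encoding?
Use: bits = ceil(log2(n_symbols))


log2(5439) = 12.4091
Bracket: 2^12 = 4096 < 5439 <= 2^13 = 8192
So ceil(log2(5439)) = 13

bits = ceil(log2(5439)) = ceil(12.4091) = 13 bits


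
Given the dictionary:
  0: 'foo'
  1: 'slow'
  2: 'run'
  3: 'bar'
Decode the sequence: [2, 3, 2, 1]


Look up each index in the dictionary:
  2 -> 'run'
  3 -> 'bar'
  2 -> 'run'
  1 -> 'slow'

Decoded: "run bar run slow"


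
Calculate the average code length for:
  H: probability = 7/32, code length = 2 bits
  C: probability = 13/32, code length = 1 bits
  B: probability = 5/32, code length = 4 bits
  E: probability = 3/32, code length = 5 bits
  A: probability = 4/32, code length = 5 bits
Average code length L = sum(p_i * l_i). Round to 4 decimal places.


Weighted contributions p_i * l_i:
  H: (7/32) * 2 = 14/32
  C: (13/32) * 1 = 13/32
  B: (5/32) * 4 = 20/32
  E: (3/32) * 5 = 15/32
  A: (4/32) * 5 = 20/32
Sum = (14 + 13 + 20 + 15 + 20)/32 = 82/32

L = 82/32 = 2.5625 bits/symbol


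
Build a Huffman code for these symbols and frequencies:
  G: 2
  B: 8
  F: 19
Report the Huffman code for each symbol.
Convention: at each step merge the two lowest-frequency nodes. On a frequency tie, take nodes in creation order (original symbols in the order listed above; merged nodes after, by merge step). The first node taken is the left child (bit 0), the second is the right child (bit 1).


Huffman tree construction:
Step 1: Merge G(2) + B(8) = 10
Step 2: Merge (G+B)(10) + F(19) = 29
Read each symbol's code off the tree from the root (left child = 0, right child = 1).

Codes:
  G: 00 (length 2)
  B: 01 (length 2)
  F: 1 (length 1)
Average code length: 39/29 = 1.3448 bits/symbol


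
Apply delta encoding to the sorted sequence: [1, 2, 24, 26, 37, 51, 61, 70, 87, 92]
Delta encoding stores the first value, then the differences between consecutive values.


First value: 1
Deltas:
  2 - 1 = 1
  24 - 2 = 22
  26 - 24 = 2
  37 - 26 = 11
  51 - 37 = 14
  61 - 51 = 10
  70 - 61 = 9
  87 - 70 = 17
  92 - 87 = 5


Delta encoded: [1, 1, 22, 2, 11, 14, 10, 9, 17, 5]


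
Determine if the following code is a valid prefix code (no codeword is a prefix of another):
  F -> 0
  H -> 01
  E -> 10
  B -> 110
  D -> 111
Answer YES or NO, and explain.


Checking each pair (does one codeword prefix another?):
  F='0' vs H='01': prefix -- VIOLATION

NO -- this is NOT a valid prefix code. F (0) is a prefix of H (01).


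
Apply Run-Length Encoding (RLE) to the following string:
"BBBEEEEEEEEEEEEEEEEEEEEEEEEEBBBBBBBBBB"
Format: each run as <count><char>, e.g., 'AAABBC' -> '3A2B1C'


Scanning runs left to right:
  i=0: run of 'B' x 3 -> '3B'
  i=3: run of 'E' x 25 -> '25E'
  i=28: run of 'B' x 10 -> '10B'

RLE = 3B25E10B


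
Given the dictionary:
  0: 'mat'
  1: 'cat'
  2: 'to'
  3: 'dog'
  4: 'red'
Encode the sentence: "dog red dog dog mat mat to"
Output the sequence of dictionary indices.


Look up each word in the dictionary:
  'dog' -> 3
  'red' -> 4
  'dog' -> 3
  'dog' -> 3
  'mat' -> 0
  'mat' -> 0
  'to' -> 2

Encoded: [3, 4, 3, 3, 0, 0, 2]


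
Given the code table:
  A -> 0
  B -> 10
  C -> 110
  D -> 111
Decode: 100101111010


Decoding:
10 -> B
0 -> A
10 -> B
111 -> D
10 -> B
10 -> B


Result: BABDBB


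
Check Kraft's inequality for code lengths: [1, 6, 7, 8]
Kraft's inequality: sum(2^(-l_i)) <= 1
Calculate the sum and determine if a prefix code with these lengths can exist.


Sum = 2^(-1) + 2^(-6) + 2^(-7) + 2^(-8)
    = 0.5 + 0.015625 + 0.0078125 + 0.00390625
    = 135/256 = 0.52734375
Since 0.52734375 <= 1, Kraft's inequality IS satisfied.
A prefix code with these lengths CAN exist.

Kraft sum = 0.52734375. Satisfied.


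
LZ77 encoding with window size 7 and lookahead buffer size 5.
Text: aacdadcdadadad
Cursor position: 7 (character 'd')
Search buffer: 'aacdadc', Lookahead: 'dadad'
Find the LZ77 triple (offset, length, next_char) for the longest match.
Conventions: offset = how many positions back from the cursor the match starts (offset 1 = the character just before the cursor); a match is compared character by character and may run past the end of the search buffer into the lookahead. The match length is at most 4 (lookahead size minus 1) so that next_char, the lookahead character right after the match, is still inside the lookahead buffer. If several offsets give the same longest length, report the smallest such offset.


Try each offset into the search buffer:
  offset=1 (pos 6, char 'c'): match length 0
  offset=2 (pos 5, char 'd'): match length 1
  offset=3 (pos 4, char 'a'): match length 0
  offset=4 (pos 3, char 'd'): match length 3
  offset=5 (pos 2, char 'c'): match length 0
  offset=6 (pos 1, char 'a'): match length 0
  offset=7 (pos 0, char 'a'): match length 0
Longest match has length 3 at offset 4.
next_char = character at position 7 + 3 = 10 -> 'a'

Best match: offset=4, length=3 (matching 'dad' starting at position 3)
LZ77 triple: (4, 3, 'a')


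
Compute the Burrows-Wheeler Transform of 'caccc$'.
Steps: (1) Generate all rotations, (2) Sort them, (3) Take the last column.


Rotations (sorted):
  0: $caccc -> last char: c
  1: accc$c -> last char: c
  2: c$cacc -> last char: c
  3: caccc$ -> last char: $
  4: cc$cac -> last char: c
  5: ccc$ca -> last char: a


BWT = ccc$ca


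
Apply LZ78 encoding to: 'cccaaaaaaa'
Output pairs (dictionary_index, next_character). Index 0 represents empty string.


LZ78 encoding steps:
Dictionary: {0: ''}
Step 1: w='' (idx 0), next='c' -> output (0, 'c'), add 'c' as idx 1
Step 2: w='c' (idx 1), next='c' -> output (1, 'c'), add 'cc' as idx 2
Step 3: w='' (idx 0), next='a' -> output (0, 'a'), add 'a' as idx 3
Step 4: w='a' (idx 3), next='a' -> output (3, 'a'), add 'aa' as idx 4
Step 5: w='aa' (idx 4), next='a' -> output (4, 'a'), add 'aaa' as idx 5
Step 6: w='a' (idx 3), end of input -> output (3, '')


Encoded: [(0, 'c'), (1, 'c'), (0, 'a'), (3, 'a'), (4, 'a'), (3, '')]


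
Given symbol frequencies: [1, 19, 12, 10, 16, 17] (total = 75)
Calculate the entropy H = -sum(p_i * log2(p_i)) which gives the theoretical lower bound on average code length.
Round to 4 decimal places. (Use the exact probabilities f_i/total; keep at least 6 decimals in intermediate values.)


Per-symbol terms -p_i * log2(p_i) with p_i = f_i/75:
  p = 1/75 = 0.013333: log2(p) = -6.228819, -p*log2(p) = 0.083051
  p = 19/75 = 0.253333: log2(p) = -1.980891, -p*log2(p) = 0.501826
  p = 12/75 = 0.160000: log2(p) = -2.643856, -p*log2(p) = 0.423017
  p = 10/75 = 0.133333: log2(p) = -2.906891, -p*log2(p) = 0.387585
  p = 16/75 = 0.213333: log2(p) = -2.228819, -p*log2(p) = 0.475481
  p = 17/75 = 0.226667: log2(p) = -2.141356, -p*log2(p) = 0.485374
H = 0.083051 + 0.501826 + 0.423017 + 0.387585 + 0.475481 + 0.485374 = 2.356334

H = 2.3563 bits/symbol


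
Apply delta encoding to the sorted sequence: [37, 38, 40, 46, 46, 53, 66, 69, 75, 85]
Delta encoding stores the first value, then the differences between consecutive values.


First value: 37
Deltas:
  38 - 37 = 1
  40 - 38 = 2
  46 - 40 = 6
  46 - 46 = 0
  53 - 46 = 7
  66 - 53 = 13
  69 - 66 = 3
  75 - 69 = 6
  85 - 75 = 10


Delta encoded: [37, 1, 2, 6, 0, 7, 13, 3, 6, 10]


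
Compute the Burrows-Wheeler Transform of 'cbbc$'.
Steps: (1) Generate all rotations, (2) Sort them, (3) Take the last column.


Rotations (sorted):
  0: $cbbc -> last char: c
  1: bbc$c -> last char: c
  2: bc$cb -> last char: b
  3: c$cbb -> last char: b
  4: cbbc$ -> last char: $


BWT = ccbb$


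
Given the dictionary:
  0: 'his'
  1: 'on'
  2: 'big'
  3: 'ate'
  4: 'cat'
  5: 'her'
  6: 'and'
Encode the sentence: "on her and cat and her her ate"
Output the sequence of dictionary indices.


Look up each word in the dictionary:
  'on' -> 1
  'her' -> 5
  'and' -> 6
  'cat' -> 4
  'and' -> 6
  'her' -> 5
  'her' -> 5
  'ate' -> 3

Encoded: [1, 5, 6, 4, 6, 5, 5, 3]


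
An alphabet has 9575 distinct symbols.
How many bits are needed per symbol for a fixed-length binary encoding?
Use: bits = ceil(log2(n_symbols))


log2(9575) = 13.2251
Bracket: 2^13 = 8192 < 9575 <= 2^14 = 16384
So ceil(log2(9575)) = 14

bits = ceil(log2(9575)) = ceil(13.2251) = 14 bits


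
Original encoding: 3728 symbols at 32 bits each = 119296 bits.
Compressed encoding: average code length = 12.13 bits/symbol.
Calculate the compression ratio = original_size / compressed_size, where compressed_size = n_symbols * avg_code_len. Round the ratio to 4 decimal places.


original_size = n_symbols * orig_bits = 3728 * 32 = 119296 bits
compressed_size = n_symbols * avg_code_len = 3728 * 12.13 = 45220.64 bits
ratio = original_size / compressed_size = 119296 / 45220.64 = 2.6381

Compression ratio = 2.6381


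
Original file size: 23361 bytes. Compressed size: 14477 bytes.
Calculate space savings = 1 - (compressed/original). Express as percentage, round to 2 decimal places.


ratio = compressed/original = 14477/23361 = 0.619708
savings = 1 - ratio = 1 - 0.619708 = 0.380292
as a percentage: 0.380292 * 100 = 38.03%

Space savings = 1 - 14477/23361 = 38.03%


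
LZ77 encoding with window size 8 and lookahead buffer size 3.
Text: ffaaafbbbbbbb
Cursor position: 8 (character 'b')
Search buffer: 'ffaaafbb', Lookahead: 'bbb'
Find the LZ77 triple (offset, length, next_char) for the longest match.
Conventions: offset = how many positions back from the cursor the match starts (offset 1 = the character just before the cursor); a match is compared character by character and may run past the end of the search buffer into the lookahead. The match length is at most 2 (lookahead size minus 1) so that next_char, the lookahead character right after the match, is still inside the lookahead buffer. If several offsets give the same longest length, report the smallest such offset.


Try each offset into the search buffer:
  offset=1 (pos 7, char 'b'): match length 2
  offset=2 (pos 6, char 'b'): match length 2
  offset=3 (pos 5, char 'f'): match length 0
  offset=4 (pos 4, char 'a'): match length 0
  offset=5 (pos 3, char 'a'): match length 0
  offset=6 (pos 2, char 'a'): match length 0
  offset=7 (pos 1, char 'f'): match length 0
  offset=8 (pos 0, char 'f'): match length 0
Longest match has length 2, found at offsets 1, 2; take the smallest, offset 1.
next_char = character at position 8 + 2 = 10 -> 'b'

Best match: offset=1, length=2 (matching 'bb' starting at position 7)
LZ77 triple: (1, 2, 'b')


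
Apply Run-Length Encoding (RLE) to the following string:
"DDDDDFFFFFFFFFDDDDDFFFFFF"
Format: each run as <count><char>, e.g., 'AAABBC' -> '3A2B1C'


Scanning runs left to right:
  i=0: run of 'D' x 5 -> '5D'
  i=5: run of 'F' x 9 -> '9F'
  i=14: run of 'D' x 5 -> '5D'
  i=19: run of 'F' x 6 -> '6F'

RLE = 5D9F5D6F


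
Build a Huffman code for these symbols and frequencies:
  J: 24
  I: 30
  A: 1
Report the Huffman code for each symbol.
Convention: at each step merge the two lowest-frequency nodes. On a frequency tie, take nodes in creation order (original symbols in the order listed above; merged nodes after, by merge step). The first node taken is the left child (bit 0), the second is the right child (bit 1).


Huffman tree construction:
Step 1: Merge A(1) + J(24) = 25
Step 2: Merge (A+J)(25) + I(30) = 55
Read each symbol's code off the tree from the root (left child = 0, right child = 1).

Codes:
  J: 01 (length 2)
  I: 1 (length 1)
  A: 00 (length 2)
Average code length: 80/55 = 1.4545 bits/symbol


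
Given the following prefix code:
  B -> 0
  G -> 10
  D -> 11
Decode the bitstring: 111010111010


Decoding step by step:
Bits 11 -> D
Bits 10 -> G
Bits 10 -> G
Bits 11 -> D
Bits 10 -> G
Bits 10 -> G


Decoded message: DGGDGG


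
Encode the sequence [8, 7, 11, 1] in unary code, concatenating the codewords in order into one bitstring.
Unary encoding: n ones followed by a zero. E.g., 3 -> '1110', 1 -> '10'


Encode each number as n ones followed by a terminating 0:
  8 -> 111111110 (9 bits)
  7 -> 11111110 (8 bits)
  11 -> 111111111110 (12 bits)
  1 -> 10 (2 bits)
Total length = 9 + 8 + 12 + 2 = 31 bits.

Unary([8, 7, 11, 1]) = 1111111101111111011111111111010 (31 bits)


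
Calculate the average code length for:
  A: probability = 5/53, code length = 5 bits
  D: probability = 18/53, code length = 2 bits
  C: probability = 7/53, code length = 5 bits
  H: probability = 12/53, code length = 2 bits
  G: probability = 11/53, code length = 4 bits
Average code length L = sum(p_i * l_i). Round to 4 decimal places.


Weighted contributions p_i * l_i:
  A: (5/53) * 5 = 25/53
  D: (18/53) * 2 = 36/53
  C: (7/53) * 5 = 35/53
  H: (12/53) * 2 = 24/53
  G: (11/53) * 4 = 44/53
Sum = (25 + 36 + 35 + 24 + 44)/53 = 164/53

L = 164/53 = 3.0943 bits/symbol


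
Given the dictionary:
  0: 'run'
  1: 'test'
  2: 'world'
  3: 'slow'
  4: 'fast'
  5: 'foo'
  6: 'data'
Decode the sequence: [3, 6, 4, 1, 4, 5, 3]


Look up each index in the dictionary:
  3 -> 'slow'
  6 -> 'data'
  4 -> 'fast'
  1 -> 'test'
  4 -> 'fast'
  5 -> 'foo'
  3 -> 'slow'

Decoded: "slow data fast test fast foo slow"


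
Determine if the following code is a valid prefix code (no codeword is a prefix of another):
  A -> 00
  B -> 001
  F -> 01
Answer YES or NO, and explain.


Checking each pair (does one codeword prefix another?):
  A='00' vs B='001': prefix -- VIOLATION

NO -- this is NOT a valid prefix code. A (00) is a prefix of B (001).


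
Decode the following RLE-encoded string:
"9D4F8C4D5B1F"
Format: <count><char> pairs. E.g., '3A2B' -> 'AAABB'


Expanding each <count><char> pair:
  9D -> 'DDDDDDDDD'
  4F -> 'FFFF'
  8C -> 'CCCCCCCC'
  4D -> 'DDDD'
  5B -> 'BBBBB'
  1F -> 'F'

Decoded = DDDDDDDDDFFFFCCCCCCCCDDDDBBBBBF


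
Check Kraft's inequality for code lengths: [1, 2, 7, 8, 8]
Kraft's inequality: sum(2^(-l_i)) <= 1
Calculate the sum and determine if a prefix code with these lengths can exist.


Sum = 2^(-1) + 2^(-2) + 2^(-7) + 2^(-8) + 2^(-8)
    = 0.5 + 0.25 + 0.0078125 + 0.00390625 + 0.00390625
    = 196/256 = 0.765625
Since 0.765625 <= 1, Kraft's inequality IS satisfied.
A prefix code with these lengths CAN exist.

Kraft sum = 0.765625. Satisfied.


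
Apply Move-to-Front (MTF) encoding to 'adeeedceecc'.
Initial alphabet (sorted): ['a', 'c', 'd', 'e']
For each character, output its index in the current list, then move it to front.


MTF encoding:
'a': index 0 in ['a', 'c', 'd', 'e'] -> ['a', 'c', 'd', 'e']
'd': index 2 in ['a', 'c', 'd', 'e'] -> ['d', 'a', 'c', 'e']
'e': index 3 in ['d', 'a', 'c', 'e'] -> ['e', 'd', 'a', 'c']
'e': index 0 in ['e', 'd', 'a', 'c'] -> ['e', 'd', 'a', 'c']
'e': index 0 in ['e', 'd', 'a', 'c'] -> ['e', 'd', 'a', 'c']
'd': index 1 in ['e', 'd', 'a', 'c'] -> ['d', 'e', 'a', 'c']
'c': index 3 in ['d', 'e', 'a', 'c'] -> ['c', 'd', 'e', 'a']
'e': index 2 in ['c', 'd', 'e', 'a'] -> ['e', 'c', 'd', 'a']
'e': index 0 in ['e', 'c', 'd', 'a'] -> ['e', 'c', 'd', 'a']
'c': index 1 in ['e', 'c', 'd', 'a'] -> ['c', 'e', 'd', 'a']
'c': index 0 in ['c', 'e', 'd', 'a'] -> ['c', 'e', 'd', 'a']


Output: [0, 2, 3, 0, 0, 1, 3, 2, 0, 1, 0]


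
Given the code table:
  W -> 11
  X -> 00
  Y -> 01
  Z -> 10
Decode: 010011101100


Decoding:
01 -> Y
00 -> X
11 -> W
10 -> Z
11 -> W
00 -> X


Result: YXWZWX


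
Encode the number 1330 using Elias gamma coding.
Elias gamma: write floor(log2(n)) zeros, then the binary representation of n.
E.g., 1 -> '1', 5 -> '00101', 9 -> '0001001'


num_bits = floor(log2(1330)) + 1 = 11
leading_zeros = num_bits - 1 = 10
binary(1330) = 10100110010

Elias gamma(1330) = '0000000000' + '10100110010' = 000000000010100110010 (21 bits)


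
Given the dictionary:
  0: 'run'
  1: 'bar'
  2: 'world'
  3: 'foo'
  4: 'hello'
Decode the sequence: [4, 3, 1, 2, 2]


Look up each index in the dictionary:
  4 -> 'hello'
  3 -> 'foo'
  1 -> 'bar'
  2 -> 'world'
  2 -> 'world'

Decoded: "hello foo bar world world"


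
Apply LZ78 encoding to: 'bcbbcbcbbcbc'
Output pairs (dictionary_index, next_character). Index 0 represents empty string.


LZ78 encoding steps:
Dictionary: {0: ''}
Step 1: w='' (idx 0), next='b' -> output (0, 'b'), add 'b' as idx 1
Step 2: w='' (idx 0), next='c' -> output (0, 'c'), add 'c' as idx 2
Step 3: w='b' (idx 1), next='b' -> output (1, 'b'), add 'bb' as idx 3
Step 4: w='c' (idx 2), next='b' -> output (2, 'b'), add 'cb' as idx 4
Step 5: w='cb' (idx 4), next='b' -> output (4, 'b'), add 'cbb' as idx 5
Step 6: w='cb' (idx 4), next='c' -> output (4, 'c'), add 'cbc' as idx 6


Encoded: [(0, 'b'), (0, 'c'), (1, 'b'), (2, 'b'), (4, 'b'), (4, 'c')]


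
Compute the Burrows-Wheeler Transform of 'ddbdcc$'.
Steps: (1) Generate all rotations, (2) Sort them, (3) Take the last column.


Rotations (sorted):
  0: $ddbdcc -> last char: c
  1: bdcc$dd -> last char: d
  2: c$ddbdc -> last char: c
  3: cc$ddbd -> last char: d
  4: dbdcc$d -> last char: d
  5: dcc$ddb -> last char: b
  6: ddbdcc$ -> last char: $


BWT = cdcddb$


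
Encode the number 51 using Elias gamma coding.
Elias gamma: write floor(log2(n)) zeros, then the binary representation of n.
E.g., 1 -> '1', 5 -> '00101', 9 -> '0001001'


num_bits = floor(log2(51)) + 1 = 6
leading_zeros = num_bits - 1 = 5
binary(51) = 110011

Elias gamma(51) = '00000' + '110011' = 00000110011 (11 bits)


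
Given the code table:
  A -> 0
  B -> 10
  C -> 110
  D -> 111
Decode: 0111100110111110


Decoding:
0 -> A
111 -> D
10 -> B
0 -> A
110 -> C
111 -> D
110 -> C


Result: ADBACDC


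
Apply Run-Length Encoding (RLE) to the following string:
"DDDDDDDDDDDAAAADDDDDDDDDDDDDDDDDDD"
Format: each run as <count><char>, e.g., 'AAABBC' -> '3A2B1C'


Scanning runs left to right:
  i=0: run of 'D' x 11 -> '11D'
  i=11: run of 'A' x 4 -> '4A'
  i=15: run of 'D' x 19 -> '19D'

RLE = 11D4A19D


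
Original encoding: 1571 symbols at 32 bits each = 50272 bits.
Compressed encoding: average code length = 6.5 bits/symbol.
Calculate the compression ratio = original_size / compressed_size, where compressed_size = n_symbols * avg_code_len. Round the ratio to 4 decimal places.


original_size = n_symbols * orig_bits = 1571 * 32 = 50272 bits
compressed_size = n_symbols * avg_code_len = 1571 * 6.5 = 10211.5 bits
ratio = original_size / compressed_size = 50272 / 10211.5 = 4.9231

Compression ratio = 4.9231


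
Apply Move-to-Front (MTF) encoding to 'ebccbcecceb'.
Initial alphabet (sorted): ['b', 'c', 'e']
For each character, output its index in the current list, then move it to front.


MTF encoding:
'e': index 2 in ['b', 'c', 'e'] -> ['e', 'b', 'c']
'b': index 1 in ['e', 'b', 'c'] -> ['b', 'e', 'c']
'c': index 2 in ['b', 'e', 'c'] -> ['c', 'b', 'e']
'c': index 0 in ['c', 'b', 'e'] -> ['c', 'b', 'e']
'b': index 1 in ['c', 'b', 'e'] -> ['b', 'c', 'e']
'c': index 1 in ['b', 'c', 'e'] -> ['c', 'b', 'e']
'e': index 2 in ['c', 'b', 'e'] -> ['e', 'c', 'b']
'c': index 1 in ['e', 'c', 'b'] -> ['c', 'e', 'b']
'c': index 0 in ['c', 'e', 'b'] -> ['c', 'e', 'b']
'e': index 1 in ['c', 'e', 'b'] -> ['e', 'c', 'b']
'b': index 2 in ['e', 'c', 'b'] -> ['b', 'e', 'c']


Output: [2, 1, 2, 0, 1, 1, 2, 1, 0, 1, 2]


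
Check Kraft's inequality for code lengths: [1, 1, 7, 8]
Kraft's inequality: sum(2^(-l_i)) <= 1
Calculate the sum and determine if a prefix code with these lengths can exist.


Sum = 2^(-1) + 2^(-1) + 2^(-7) + 2^(-8)
    = 0.5 + 0.5 + 0.0078125 + 0.00390625
    = 259/256 = 1.01171875
Since 1.01171875 > 1, Kraft's inequality is NOT satisfied.
A prefix code with these lengths CANNOT exist.

Kraft sum = 1.01171875. Not satisfied.


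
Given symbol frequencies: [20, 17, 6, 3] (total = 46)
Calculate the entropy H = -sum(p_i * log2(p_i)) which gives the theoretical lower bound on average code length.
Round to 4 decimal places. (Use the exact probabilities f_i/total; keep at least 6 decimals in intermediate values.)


Per-symbol terms -p_i * log2(p_i) with p_i = f_i/46:
  p = 20/46 = 0.434783: log2(p) = -1.201634, -p*log2(p) = 0.522450
  p = 17/46 = 0.369565: log2(p) = -1.436099, -p*log2(p) = 0.530732
  p = 6/46 = 0.130435: log2(p) = -2.938599, -p*log2(p) = 0.383296
  p = 3/46 = 0.065217: log2(p) = -3.938599, -p*log2(p) = 0.256865
H = 0.522450 + 0.530732 + 0.383296 + 0.256865 = 1.693343

H = 1.6933 bits/symbol


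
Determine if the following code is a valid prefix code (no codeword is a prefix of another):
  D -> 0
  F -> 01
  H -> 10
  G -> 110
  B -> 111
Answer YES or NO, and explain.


Checking each pair (does one codeword prefix another?):
  D='0' vs F='01': prefix -- VIOLATION

NO -- this is NOT a valid prefix code. D (0) is a prefix of F (01).


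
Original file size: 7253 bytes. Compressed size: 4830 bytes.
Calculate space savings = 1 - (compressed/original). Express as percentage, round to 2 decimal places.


ratio = compressed/original = 4830/7253 = 0.665931
savings = 1 - ratio = 1 - 0.665931 = 0.334069
as a percentage: 0.334069 * 100 = 33.41%

Space savings = 1 - 4830/7253 = 33.41%


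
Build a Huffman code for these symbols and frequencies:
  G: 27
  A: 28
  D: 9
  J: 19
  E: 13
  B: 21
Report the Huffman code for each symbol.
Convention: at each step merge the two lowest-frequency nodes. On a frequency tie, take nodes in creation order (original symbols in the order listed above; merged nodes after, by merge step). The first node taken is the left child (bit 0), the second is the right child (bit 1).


Huffman tree construction:
Step 1: Merge D(9) + E(13) = 22
Step 2: Merge J(19) + B(21) = 40
Step 3: Merge (D+E)(22) + G(27) = 49
Step 4: Merge A(28) + (J+B)(40) = 68
Step 5: Merge ((D+E)+G)(49) + (A+(J+B))(68) = 117
Read each symbol's code off the tree from the root (left child = 0, right child = 1).

Codes:
  G: 01 (length 2)
  A: 10 (length 2)
  D: 000 (length 3)
  J: 110 (length 3)
  E: 001 (length 3)
  B: 111 (length 3)
Average code length: 296/117 = 2.5299 bits/symbol


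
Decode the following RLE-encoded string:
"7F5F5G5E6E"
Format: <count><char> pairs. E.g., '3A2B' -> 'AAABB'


Expanding each <count><char> pair:
  7F -> 'FFFFFFF'
  5F -> 'FFFFF'
  5G -> 'GGGGG'
  5E -> 'EEEEE'
  6E -> 'EEEEEE'

Decoded = FFFFFFFFFFFFGGGGGEEEEEEEEEEE


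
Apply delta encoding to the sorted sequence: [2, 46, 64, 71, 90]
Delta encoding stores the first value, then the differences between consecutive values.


First value: 2
Deltas:
  46 - 2 = 44
  64 - 46 = 18
  71 - 64 = 7
  90 - 71 = 19


Delta encoded: [2, 44, 18, 7, 19]


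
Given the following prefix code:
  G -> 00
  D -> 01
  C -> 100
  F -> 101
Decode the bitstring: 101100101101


Decoding step by step:
Bits 101 -> F
Bits 100 -> C
Bits 101 -> F
Bits 101 -> F


Decoded message: FCFF


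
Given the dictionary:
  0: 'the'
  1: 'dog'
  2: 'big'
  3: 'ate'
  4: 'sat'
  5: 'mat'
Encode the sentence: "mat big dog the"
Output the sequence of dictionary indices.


Look up each word in the dictionary:
  'mat' -> 5
  'big' -> 2
  'dog' -> 1
  'the' -> 0

Encoded: [5, 2, 1, 0]


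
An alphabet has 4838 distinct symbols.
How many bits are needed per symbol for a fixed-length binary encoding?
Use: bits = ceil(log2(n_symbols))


log2(4838) = 12.2402
Bracket: 2^12 = 4096 < 4838 <= 2^13 = 8192
So ceil(log2(4838)) = 13

bits = ceil(log2(4838)) = ceil(12.2402) = 13 bits


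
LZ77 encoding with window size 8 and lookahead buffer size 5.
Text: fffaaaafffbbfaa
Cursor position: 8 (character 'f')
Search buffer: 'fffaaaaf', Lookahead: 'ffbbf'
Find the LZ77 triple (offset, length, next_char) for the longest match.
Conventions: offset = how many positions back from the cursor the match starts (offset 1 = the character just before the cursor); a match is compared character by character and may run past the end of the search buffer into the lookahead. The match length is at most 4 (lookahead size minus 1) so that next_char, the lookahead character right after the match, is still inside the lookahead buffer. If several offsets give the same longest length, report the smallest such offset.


Try each offset into the search buffer:
  offset=1 (pos 7, char 'f'): match length 2
  offset=2 (pos 6, char 'a'): match length 0
  offset=3 (pos 5, char 'a'): match length 0
  offset=4 (pos 4, char 'a'): match length 0
  offset=5 (pos 3, char 'a'): match length 0
  offset=6 (pos 2, char 'f'): match length 1
  offset=7 (pos 1, char 'f'): match length 2
  offset=8 (pos 0, char 'f'): match length 2
Longest match has length 2, found at offsets 1, 7, 8; take the smallest, offset 1.
next_char = character at position 8 + 2 = 10 -> 'b'

Best match: offset=1, length=2 (matching 'ff' starting at position 7)
LZ77 triple: (1, 2, 'b')


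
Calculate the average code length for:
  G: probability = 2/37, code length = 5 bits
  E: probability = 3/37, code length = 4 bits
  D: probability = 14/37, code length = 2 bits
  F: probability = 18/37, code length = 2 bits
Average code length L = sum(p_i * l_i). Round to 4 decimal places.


Weighted contributions p_i * l_i:
  G: (2/37) * 5 = 10/37
  E: (3/37) * 4 = 12/37
  D: (14/37) * 2 = 28/37
  F: (18/37) * 2 = 36/37
Sum = (10 + 12 + 28 + 36)/37 = 86/37

L = 86/37 = 2.3243 bits/symbol


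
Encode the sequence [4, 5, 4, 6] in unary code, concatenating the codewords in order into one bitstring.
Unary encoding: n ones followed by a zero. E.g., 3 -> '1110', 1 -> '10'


Encode each number as n ones followed by a terminating 0:
  4 -> 11110 (5 bits)
  5 -> 111110 (6 bits)
  4 -> 11110 (5 bits)
  6 -> 1111110 (7 bits)
Total length = 5 + 6 + 5 + 7 = 23 bits.

Unary([4, 5, 4, 6]) = 11110111110111101111110 (23 bits)


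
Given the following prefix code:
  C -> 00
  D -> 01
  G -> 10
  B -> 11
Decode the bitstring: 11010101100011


Decoding step by step:
Bits 11 -> B
Bits 01 -> D
Bits 01 -> D
Bits 01 -> D
Bits 10 -> G
Bits 00 -> C
Bits 11 -> B


Decoded message: BDDDGCB
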